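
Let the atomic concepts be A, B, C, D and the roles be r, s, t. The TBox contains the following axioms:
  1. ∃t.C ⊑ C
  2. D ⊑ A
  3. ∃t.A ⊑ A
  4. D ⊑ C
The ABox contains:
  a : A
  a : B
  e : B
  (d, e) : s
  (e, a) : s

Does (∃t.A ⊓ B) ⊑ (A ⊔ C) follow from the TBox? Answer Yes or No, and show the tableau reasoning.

1. (∃t.A ⊓ B) ⊑ (A ⊔ C)  ⇔  ((∃t.A ⊓ B) ⊓ (¬A ⊓ ¬C)) unsat w.r.t. T
   all branches close; clash {A, ¬A} at x₀
2. Hence (∃t.A ⊓ B) ⊑ (A ⊔ C): entailed.

Yes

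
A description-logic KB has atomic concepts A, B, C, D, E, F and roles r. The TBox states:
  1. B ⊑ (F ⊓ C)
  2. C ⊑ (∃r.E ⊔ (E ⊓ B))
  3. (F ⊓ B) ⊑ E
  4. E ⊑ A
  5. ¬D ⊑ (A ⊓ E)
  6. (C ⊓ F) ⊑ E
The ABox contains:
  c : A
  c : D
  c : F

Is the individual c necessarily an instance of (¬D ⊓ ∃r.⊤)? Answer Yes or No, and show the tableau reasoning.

1. c : (¬D ⊓ ∃r.⊤)?  L(c) = {A, D, F} ∪ {(D ⊔ ∀r.⊥)}
   open: L(c) ⊇ {A, D, F, ¬B, ¬C} — c ∉ (¬D ⊓ ∃r.⊤) possible
2. Hence c : (¬D ⊓ ∃r.⊤): not entailed.

No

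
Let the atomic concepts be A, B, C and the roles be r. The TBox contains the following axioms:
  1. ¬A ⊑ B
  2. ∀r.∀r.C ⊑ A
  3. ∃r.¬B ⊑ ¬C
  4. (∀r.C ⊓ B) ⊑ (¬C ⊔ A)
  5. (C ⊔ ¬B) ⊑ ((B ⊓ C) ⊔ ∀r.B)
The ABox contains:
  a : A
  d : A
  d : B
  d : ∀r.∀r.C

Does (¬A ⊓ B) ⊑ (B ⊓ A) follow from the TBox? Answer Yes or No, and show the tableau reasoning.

1. (¬A ⊓ B) ⊑ (B ⊓ A)  ⇔  ((¬A ⊓ B) ⊓ (¬B ⊔ ¬A)) unsat w.r.t. T
   open: L(x₀) ⊇ {B, ¬A, ¬C, ∀r.B, ∃r.¬C, …} (+ ∃-successors)
2. Hence (¬A ⊓ B) ⊑ (B ⊓ A): not entailed.

No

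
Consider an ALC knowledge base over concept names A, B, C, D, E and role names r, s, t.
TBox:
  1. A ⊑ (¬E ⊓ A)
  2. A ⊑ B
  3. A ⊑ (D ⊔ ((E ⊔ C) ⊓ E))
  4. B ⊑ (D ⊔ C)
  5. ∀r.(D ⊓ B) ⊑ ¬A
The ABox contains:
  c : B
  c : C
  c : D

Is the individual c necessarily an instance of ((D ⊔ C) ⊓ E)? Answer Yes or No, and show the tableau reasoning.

1. c : ((D ⊔ C) ⊓ E)?  L(c) = {B, C, D} ∪ {((¬D ⊓ ¬C) ⊔ ¬E)}
   apply at c: B⊑(D ⊔ C)
   open: L(c) ⊇ {B, C, D, ¬A, ¬E} — c ∉ ((D ⊔ C) ⊓ E) possible
2. Hence c : ((D ⊔ C) ⊓ E): not entailed.

No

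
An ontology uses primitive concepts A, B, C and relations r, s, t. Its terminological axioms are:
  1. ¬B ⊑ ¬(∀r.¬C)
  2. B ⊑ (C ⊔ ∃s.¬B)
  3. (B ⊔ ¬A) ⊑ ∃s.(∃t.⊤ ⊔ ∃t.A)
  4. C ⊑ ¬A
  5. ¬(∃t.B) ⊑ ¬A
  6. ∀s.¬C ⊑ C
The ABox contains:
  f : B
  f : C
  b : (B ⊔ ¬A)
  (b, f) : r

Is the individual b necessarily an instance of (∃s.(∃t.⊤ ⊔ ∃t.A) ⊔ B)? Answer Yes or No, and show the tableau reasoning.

1. b : (∃s.(∃t.⊤ ⊔ ∃t.A) ⊔ B)?  L(b) = {(B ⊔ ¬A)} ∪ {(∀s.(∀t.⊥ ⊓ ∀t.¬A) ⊓ ¬B)}
   clash ⊥ at an ∃-successor — b ∈ (∃s.(∃t.⊤ ⊔ ∃t.A) ⊔ B)
2. Hence b : (∃s.(∃t.⊤ ⊔ ∃t.A) ⊔ B): entailed.

Yes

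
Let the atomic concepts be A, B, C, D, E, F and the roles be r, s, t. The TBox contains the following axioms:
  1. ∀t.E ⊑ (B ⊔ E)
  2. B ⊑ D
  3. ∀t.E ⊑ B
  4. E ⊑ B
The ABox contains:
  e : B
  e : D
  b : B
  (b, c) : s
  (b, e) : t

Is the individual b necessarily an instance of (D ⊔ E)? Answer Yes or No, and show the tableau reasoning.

1. b : (D ⊔ E)?  L(b) = {B} ∪ {(¬D ⊓ ¬E)}
   clash {D, ¬D} at b — b ∈ (D ⊔ E)
2. Hence b : (D ⊔ E): entailed.

Yes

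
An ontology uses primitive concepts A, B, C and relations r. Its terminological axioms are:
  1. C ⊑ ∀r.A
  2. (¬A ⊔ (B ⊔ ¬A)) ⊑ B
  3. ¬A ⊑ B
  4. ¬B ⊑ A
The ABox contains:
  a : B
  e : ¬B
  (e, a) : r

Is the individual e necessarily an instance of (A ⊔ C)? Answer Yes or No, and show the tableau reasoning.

Yes

1. e : (A ⊔ C)?  L(e) = {¬B} ∪ {(¬A ⊓ ¬C)}
   clash {B, ¬B} at e — e ∈ (A ⊔ C)
2. Hence e : (A ⊔ C): entailed.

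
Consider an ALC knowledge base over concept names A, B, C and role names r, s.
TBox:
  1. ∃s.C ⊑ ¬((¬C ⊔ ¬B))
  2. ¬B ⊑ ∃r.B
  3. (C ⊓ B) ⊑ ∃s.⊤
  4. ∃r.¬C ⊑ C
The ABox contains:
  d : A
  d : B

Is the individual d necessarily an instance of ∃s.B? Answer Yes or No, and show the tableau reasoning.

No

1. d : ∃s.B?  L(d) = {A, B} ∪ {∀s.¬B}
   open: L(d) ⊇ {A, B, ¬C, ∀r.C, ∀s.¬B, …} — d ∉ ∃s.B possible
2. Hence d : ∃s.B: not entailed.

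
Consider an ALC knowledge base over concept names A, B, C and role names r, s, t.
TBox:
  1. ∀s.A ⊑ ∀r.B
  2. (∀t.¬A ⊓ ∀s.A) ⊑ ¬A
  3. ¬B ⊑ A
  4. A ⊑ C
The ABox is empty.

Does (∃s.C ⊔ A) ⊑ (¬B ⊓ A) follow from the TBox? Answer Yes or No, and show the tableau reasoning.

1. (∃s.C ⊔ A) ⊑ (¬B ⊓ A)  ⇔  ((∃s.C ⊔ A) ⊓ (B ⊔ ¬A)) unsat w.r.t. T
   open: L(x₀) ⊇ {B, ¬A, ∃s.C, ∃s.¬A} (+ ∃-successors)
2. Hence (∃s.C ⊔ A) ⊑ (¬B ⊓ A): not entailed.

No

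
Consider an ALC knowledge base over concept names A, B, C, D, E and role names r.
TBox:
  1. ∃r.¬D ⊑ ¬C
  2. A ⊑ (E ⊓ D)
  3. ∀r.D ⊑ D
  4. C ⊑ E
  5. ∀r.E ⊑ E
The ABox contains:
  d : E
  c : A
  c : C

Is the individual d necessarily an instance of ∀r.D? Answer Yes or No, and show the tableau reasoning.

1. d : ∀r.D?  L(d) = {E} ∪ {∃r.¬D}
   apply at d: ∃r.¬D⊑¬C
   open: L(d) ⊇ {E, ¬A, ¬C, ∃r.¬D} (+ ∃-successors) — d ∉ ∀r.D possible
2. Hence d : ∀r.D: not entailed.

No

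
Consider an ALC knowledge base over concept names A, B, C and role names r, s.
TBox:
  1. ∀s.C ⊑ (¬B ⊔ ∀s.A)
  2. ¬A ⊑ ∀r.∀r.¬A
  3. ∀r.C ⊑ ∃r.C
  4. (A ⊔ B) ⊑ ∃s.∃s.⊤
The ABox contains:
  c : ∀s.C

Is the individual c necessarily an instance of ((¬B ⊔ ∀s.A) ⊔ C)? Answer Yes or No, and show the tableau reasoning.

Yes

1. c : ((¬B ⊔ ∀s.A) ⊔ C)?  L(c) = {∀s.C} ∪ {((B ⊓ ∃s.¬A) ⊓ ¬C)}
   clash {A, ¬A} at an ∃-successor — c ∈ ((¬B ⊔ ∀s.A) ⊔ C)
2. Hence c : ((¬B ⊔ ∀s.A) ⊔ C): entailed.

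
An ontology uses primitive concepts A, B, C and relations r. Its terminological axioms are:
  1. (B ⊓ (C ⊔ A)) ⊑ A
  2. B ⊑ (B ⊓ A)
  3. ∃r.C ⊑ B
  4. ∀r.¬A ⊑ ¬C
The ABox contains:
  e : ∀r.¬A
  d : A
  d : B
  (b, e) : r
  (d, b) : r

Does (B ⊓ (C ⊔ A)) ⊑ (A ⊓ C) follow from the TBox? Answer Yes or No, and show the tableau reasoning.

1. (B ⊓ (C ⊔ A)) ⊑ (A ⊓ C)  ⇔  ((B ⊓ (C ⊔ A)) ⊓ (¬A ⊔ ¬C)) unsat w.r.t. T
   apply at x₀: (B ⊓ (C ⊔ A))⊑A; B⊑(B ⊓ A)
   open: L(x₀) ⊇ {A, B, ¬C}
2. Hence (B ⊓ (C ⊔ A)) ⊑ (A ⊓ C): not entailed.

No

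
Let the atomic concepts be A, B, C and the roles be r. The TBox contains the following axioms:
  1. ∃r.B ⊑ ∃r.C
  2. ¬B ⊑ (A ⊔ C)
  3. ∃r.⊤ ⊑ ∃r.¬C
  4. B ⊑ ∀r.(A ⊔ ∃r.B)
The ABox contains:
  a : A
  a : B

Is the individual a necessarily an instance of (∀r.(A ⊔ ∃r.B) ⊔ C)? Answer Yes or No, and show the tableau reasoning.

Yes

1. a : (∀r.(A ⊔ ∃r.B) ⊔ C)?  L(a) = {A, B} ∪ {(∃r.(¬A ⊓ ∀r.¬B) ⊓ ¬C)}
   clash {B, ¬B} at an ∃-successor — a ∈ (∀r.(A ⊔ ∃r.B) ⊔ C)
2. Hence a : (∀r.(A ⊔ ∃r.B) ⊔ C): entailed.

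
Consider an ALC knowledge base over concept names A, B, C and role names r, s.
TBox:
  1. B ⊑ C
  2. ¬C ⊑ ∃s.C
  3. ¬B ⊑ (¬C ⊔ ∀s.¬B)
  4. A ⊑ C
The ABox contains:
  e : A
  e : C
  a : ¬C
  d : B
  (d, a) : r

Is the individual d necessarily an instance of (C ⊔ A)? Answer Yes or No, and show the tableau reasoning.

1. d : (C ⊔ A)?  L(d) = {B} ∪ {(¬C ⊓ ¬A)}
   clash {C, ¬C} at d — d ∈ (C ⊔ A)
2. Hence d : (C ⊔ A): entailed.

Yes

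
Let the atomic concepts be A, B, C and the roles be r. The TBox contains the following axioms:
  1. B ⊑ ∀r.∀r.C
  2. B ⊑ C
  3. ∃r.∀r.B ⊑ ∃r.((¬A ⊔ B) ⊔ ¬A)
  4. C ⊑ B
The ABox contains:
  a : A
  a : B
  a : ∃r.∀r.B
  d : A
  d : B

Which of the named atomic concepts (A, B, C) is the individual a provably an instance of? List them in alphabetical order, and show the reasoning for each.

{A, B, C}

1. a : A?  L(a) = {A, B, ∃r.∀r.B} ∪ {¬A}
   clash {A, ¬A} at a — a ∈ A
2. a : B?  L(a) = {A, B, ∃r.∀r.B} ∪ {¬B}
   clash {B, ¬B} at a — a ∈ B
3. a : C?  L(a) = {A, B, ∃r.∀r.B} ∪ {¬C}
   clash {C, ¬C} at a — a ∈ C
4. Entailed for a: {A, B, C}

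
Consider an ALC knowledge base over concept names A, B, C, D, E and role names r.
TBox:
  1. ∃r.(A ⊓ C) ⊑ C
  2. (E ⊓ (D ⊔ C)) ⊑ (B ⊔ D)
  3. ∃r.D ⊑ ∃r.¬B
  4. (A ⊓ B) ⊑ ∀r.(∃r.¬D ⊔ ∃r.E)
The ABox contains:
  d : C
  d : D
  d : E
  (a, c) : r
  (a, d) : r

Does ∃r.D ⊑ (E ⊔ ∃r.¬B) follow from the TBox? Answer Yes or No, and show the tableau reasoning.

1. ∃r.D ⊑ (E ⊔ ∃r.¬B)  ⇔  (∃r.D ⊓ (¬E ⊓ ∀r.B)) unsat w.r.t. T
   all branches close; clash {B, ¬B} at an ∃-successor
2. Hence ∃r.D ⊑ (E ⊔ ∃r.¬B): entailed.

Yes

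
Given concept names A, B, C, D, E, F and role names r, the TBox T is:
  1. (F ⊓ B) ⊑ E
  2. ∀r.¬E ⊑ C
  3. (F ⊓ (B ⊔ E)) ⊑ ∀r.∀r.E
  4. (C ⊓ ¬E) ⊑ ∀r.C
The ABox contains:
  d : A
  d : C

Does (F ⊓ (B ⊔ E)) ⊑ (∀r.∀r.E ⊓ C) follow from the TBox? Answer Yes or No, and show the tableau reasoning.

No

1. (F ⊓ (B ⊔ E)) ⊑ (∀r.∀r.E ⊓ C)  ⇔  ((F ⊓ (B ⊔ E)) ⊓ (∃r.∃r.¬E ⊔ ¬C)) unsat w.r.t. T
   apply at x₀: (F ⊓ (B ⊔ E))⊑∀r.∀r.E
   open: L(x₀) ⊇ {B, E, F, ¬C, ∀r.∀r.E, …} (+ ∃-successors)
2. Hence (F ⊓ (B ⊔ E)) ⊑ (∀r.∀r.E ⊓ C): not entailed.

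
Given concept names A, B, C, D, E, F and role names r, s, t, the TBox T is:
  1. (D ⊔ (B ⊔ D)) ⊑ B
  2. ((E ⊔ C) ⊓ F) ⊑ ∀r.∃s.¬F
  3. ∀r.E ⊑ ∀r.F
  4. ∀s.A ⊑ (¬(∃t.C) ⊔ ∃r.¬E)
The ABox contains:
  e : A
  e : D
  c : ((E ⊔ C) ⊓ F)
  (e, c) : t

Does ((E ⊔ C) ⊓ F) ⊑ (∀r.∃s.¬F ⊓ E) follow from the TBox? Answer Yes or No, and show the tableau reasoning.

1. ((E ⊔ C) ⊓ F) ⊑ (∀r.∃s.¬F ⊓ E)  ⇔  (((E ⊔ C) ⊓ F) ⊓ (∃r.∀s.F ⊔ ¬E)) unsat w.r.t. T
   apply at x₀: ((E ⊔ C) ⊓ F)⊑∀r.∃s.¬F
   open: L(x₀) ⊇ {C, F, ¬B, ¬D, ¬E, …} (+ ∃-successors)
2. Hence ((E ⊔ C) ⊓ F) ⊑ (∀r.∃s.¬F ⊓ E): not entailed.

No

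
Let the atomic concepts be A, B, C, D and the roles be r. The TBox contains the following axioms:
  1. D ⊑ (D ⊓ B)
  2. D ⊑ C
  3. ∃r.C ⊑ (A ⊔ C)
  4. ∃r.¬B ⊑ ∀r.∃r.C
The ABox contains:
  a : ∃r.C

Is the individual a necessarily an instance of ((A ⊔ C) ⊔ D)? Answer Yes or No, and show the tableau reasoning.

1. a : ((A ⊔ C) ⊔ D)?  L(a) = {∃r.C} ∪ {((¬A ⊓ ¬C) ⊓ ¬D)}
   clash {C, ¬C} at a — a ∈ ((A ⊔ C) ⊔ D)
2. Hence a : ((A ⊔ C) ⊔ D): entailed.

Yes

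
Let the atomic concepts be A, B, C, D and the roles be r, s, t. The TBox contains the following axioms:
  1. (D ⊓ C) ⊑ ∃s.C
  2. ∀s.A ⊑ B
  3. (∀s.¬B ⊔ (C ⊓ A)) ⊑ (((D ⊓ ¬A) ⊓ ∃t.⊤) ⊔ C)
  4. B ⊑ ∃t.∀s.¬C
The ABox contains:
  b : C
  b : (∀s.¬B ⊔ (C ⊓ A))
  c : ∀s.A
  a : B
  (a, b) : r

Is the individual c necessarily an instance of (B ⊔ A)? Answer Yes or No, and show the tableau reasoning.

1. c : (B ⊔ A)?  L(c) = {∀s.A} ∪ {(¬B ⊓ ¬A)}
   clash {B, ¬B} at c — c ∈ (B ⊔ A)
2. Hence c : (B ⊔ A): entailed.

Yes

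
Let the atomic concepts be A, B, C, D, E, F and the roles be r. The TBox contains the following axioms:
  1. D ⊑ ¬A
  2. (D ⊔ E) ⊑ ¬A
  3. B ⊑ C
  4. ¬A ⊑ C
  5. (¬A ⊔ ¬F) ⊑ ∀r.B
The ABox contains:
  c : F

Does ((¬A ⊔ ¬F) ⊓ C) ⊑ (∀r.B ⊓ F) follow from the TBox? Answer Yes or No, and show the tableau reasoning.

1. ((¬A ⊔ ¬F) ⊓ C) ⊑ (∀r.B ⊓ F)  ⇔  (((¬A ⊔ ¬F) ⊓ C) ⊓ (∃r.¬B ⊔ ¬F)) unsat w.r.t. T
   apply at x₀: (¬A ⊔ ¬F)⊑∀r.B
   open: L(x₀) ⊇ {C, ¬A, ¬F, ∀r.B}
2. Hence ((¬A ⊔ ¬F) ⊓ C) ⊑ (∀r.B ⊓ F): not entailed.

No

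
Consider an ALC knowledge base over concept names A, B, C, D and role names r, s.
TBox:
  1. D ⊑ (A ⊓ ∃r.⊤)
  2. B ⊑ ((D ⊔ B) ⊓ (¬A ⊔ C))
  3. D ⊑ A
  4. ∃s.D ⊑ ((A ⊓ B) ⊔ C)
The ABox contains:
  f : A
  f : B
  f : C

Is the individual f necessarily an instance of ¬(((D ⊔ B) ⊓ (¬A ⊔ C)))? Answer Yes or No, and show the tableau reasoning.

1. f : ¬(((D ⊔ B) ⊓ (¬A ⊔ C)))?  L(f) = {A, B, C} ∪ {((D ⊔ B) ⊓ (¬A ⊔ C))}
   open: L(f) ⊇ {A, B, C, ¬D, ∀s.¬D} — f ∉ ¬(((D ⊔ B) ⊓ (¬A ⊔ C))) possible
2. Hence f : ¬(((D ⊔ B) ⊓ (¬A ⊔ C))): not entailed.

No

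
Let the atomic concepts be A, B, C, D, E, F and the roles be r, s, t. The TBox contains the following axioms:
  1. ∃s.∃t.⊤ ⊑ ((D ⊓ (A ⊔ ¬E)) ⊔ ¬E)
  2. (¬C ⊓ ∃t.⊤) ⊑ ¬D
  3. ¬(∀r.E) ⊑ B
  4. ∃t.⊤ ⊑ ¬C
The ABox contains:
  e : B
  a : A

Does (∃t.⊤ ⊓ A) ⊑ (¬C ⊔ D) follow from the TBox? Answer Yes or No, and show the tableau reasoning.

1. (∃t.⊤ ⊓ A) ⊑ (¬C ⊔ D)  ⇔  ((∃t.⊤ ⊓ A) ⊓ (C ⊓ ¬D)) unsat w.r.t. T
   all branches close; clash {C, ¬C} at x₀
2. Hence (∃t.⊤ ⊓ A) ⊑ (¬C ⊔ D): entailed.

Yes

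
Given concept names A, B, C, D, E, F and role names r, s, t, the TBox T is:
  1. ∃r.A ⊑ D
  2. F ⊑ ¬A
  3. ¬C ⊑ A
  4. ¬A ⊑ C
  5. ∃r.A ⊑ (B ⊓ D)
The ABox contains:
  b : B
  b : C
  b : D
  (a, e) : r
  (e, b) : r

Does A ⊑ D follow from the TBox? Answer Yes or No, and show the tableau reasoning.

1. A ⊑ D  ⇔  (A ⊓ ¬D) unsat w.r.t. T
   open: L(x₀) ⊇ {A, ¬D, ¬F, ∀r.¬A}
2. Hence A ⊑ D: not entailed.

No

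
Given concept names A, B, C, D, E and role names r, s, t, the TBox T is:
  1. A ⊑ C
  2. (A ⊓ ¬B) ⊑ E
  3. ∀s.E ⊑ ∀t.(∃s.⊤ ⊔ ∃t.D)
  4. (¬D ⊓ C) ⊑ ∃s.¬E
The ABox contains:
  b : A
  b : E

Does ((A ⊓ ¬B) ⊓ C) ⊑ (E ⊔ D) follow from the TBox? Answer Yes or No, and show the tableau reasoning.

1. ((A ⊓ ¬B) ⊓ C) ⊑ (E ⊔ D)  ⇔  (((A ⊓ ¬B) ⊓ C) ⊓ (¬E ⊓ ¬D)) unsat w.r.t. T
   all branches close; clash {E, ¬E} at x₀
2. Hence ((A ⊓ ¬B) ⊓ C) ⊑ (E ⊔ D): entailed.

Yes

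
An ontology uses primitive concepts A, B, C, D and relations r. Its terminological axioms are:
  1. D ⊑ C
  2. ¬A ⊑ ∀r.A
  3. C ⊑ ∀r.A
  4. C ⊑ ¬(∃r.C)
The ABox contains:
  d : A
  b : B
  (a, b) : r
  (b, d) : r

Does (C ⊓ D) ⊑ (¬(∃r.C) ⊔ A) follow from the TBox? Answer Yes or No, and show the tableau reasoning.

Yes

1. (C ⊓ D) ⊑ (¬(∃r.C) ⊔ A)  ⇔  ((C ⊓ D) ⊓ (∃r.C ⊓ ¬A)) unsat w.r.t. T
   all branches close; clash {C, ¬C} at an ∃-successor
2. Hence (C ⊓ D) ⊑ (¬(∃r.C) ⊔ A): entailed.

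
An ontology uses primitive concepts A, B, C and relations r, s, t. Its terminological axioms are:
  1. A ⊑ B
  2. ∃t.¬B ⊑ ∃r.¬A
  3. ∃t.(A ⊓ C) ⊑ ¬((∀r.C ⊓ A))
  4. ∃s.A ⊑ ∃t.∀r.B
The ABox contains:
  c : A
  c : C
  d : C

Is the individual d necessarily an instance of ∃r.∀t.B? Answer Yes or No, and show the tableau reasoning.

No

1. d : ∃r.∀t.B?  L(d) = {C} ∪ {∀r.∃t.¬B}
   open: L(d) ⊇ {C, ¬A, ∀r.∃t.¬B, ∀s.¬A, ∀t.(¬A ⊔ ¬C), …} — d ∉ ∃r.∀t.B possible
2. Hence d : ∃r.∀t.B: not entailed.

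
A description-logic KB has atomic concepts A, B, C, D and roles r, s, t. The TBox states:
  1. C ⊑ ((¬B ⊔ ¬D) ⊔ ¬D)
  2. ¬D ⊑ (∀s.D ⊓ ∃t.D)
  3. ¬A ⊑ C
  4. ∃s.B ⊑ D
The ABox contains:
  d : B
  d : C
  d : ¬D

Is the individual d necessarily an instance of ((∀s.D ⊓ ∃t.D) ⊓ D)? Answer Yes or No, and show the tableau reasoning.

No

1. d : ((∀s.D ⊓ ∃t.D) ⊓ D)?  L(d) = {B, C, ¬D} ∪ {((∃s.¬D ⊔ ∀t.¬D) ⊔ ¬D)}
   apply at d: C⊑((¬B ⊔ ¬D) ⊔ ¬D); ¬D⊑(∀s.D ⊓ ∃t.D)
   open: L(d) ⊇ {B, C, ¬D, ∀s.D, ∀s.¬B, …} (+ ∃-successors) — d ∉ ((∀s.D ⊓ ∃t.D) ⊓ D) possible
2. Hence d : ((∀s.D ⊓ ∃t.D) ⊓ D): not entailed.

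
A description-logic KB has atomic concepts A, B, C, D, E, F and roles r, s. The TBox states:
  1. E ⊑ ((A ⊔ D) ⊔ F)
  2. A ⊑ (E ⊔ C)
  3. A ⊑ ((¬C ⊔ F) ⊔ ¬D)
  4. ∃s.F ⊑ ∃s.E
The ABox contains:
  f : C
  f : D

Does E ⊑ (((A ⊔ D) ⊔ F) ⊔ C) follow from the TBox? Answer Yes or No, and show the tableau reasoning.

1. E ⊑ (((A ⊔ D) ⊔ F) ⊔ C)  ⇔  (E ⊓ (((¬A ⊓ ¬D) ⊓ ¬F) ⊓ ¬C)) unsat w.r.t. T
   all branches close; clash {F, ¬F} at x₀
2. Hence E ⊑ (((A ⊔ D) ⊔ F) ⊔ C): entailed.

Yes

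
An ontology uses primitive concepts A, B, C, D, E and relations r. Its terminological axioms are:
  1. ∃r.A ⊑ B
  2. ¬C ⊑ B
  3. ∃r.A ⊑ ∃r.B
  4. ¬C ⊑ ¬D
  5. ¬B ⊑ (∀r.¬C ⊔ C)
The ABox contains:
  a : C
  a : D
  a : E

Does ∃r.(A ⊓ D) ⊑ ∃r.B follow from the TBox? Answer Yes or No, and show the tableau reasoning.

Yes

1. ∃r.(A ⊓ D) ⊑ ∃r.B  ⇔  (∃r.(A ⊓ D) ⊓ ∀r.¬B) unsat w.r.t. T
   all branches close; clash {B, ¬B} at an ∃-successor
2. Hence ∃r.(A ⊓ D) ⊑ ∃r.B: entailed.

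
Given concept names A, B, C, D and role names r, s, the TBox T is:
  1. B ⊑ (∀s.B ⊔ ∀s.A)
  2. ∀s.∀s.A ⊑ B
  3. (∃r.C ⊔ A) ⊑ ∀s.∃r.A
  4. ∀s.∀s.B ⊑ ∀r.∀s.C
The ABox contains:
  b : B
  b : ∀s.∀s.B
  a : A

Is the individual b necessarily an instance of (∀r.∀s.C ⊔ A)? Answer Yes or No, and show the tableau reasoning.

Yes

1. b : (∀r.∀s.C ⊔ A)?  L(b) = {B, ∀s.∀s.B} ∪ {(∃r.∃s.¬C ⊓ ¬A)}
   clash {C, ¬C} at an ∃-successor — b ∈ (∀r.∀s.C ⊔ A)
2. Hence b : (∀r.∀s.C ⊔ A): entailed.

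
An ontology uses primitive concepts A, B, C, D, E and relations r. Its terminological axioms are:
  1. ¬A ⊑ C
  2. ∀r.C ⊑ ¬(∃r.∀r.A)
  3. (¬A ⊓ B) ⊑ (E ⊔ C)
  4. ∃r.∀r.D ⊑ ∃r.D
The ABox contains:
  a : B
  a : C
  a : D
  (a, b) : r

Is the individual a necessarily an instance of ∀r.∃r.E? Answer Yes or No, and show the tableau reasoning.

1. a : ∀r.∃r.E?  L(a) = {B, C, D} ∪ {∃r.∀r.¬E}
   open: L(a) ⊇ {A, B, C, D, ∀r.∃r.¬D, …} (+ ∃-successors) — a ∉ ∀r.∃r.E possible
2. Hence a : ∀r.∃r.E: not entailed.

No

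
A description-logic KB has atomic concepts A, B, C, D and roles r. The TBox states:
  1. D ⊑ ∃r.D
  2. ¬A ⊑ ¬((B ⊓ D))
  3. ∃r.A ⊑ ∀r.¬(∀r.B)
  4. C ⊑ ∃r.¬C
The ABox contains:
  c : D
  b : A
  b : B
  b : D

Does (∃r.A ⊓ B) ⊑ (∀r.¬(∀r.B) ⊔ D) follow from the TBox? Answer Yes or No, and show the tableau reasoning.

Yes

1. (∃r.A ⊓ B) ⊑ (∀r.¬(∀r.B) ⊔ D)  ⇔  ((∃r.A ⊓ B) ⊓ (∃r.∀r.B ⊓ ¬D)) unsat w.r.t. T
   all branches close; clash {B, ¬B} at an ∃-successor
2. Hence (∃r.A ⊓ B) ⊑ (∀r.¬(∀r.B) ⊔ D): entailed.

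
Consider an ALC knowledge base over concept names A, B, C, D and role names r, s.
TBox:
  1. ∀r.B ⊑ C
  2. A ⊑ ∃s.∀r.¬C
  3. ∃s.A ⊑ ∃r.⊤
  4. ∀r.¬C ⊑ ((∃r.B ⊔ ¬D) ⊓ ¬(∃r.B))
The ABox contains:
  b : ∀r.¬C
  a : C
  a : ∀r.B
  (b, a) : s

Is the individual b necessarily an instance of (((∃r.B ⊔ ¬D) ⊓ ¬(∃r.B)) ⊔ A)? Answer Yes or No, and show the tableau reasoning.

1. b : (((∃r.B ⊔ ¬D) ⊓ ¬(∃r.B)) ⊔ A)?  L(b) = {∀r.¬C} ∪ {(((∀r.¬B ⊓ D) ⊔ ∃r.B) ⊓ ¬A)}
   clash {B, ¬B} at an ∃-successor — b ∈ (((∃r.B ⊔ ¬D) ⊓ ¬(∃r.B)) ⊔ A)
2. Hence b : (((∃r.B ⊔ ¬D) ⊓ ¬(∃r.B)) ⊔ A): entailed.

Yes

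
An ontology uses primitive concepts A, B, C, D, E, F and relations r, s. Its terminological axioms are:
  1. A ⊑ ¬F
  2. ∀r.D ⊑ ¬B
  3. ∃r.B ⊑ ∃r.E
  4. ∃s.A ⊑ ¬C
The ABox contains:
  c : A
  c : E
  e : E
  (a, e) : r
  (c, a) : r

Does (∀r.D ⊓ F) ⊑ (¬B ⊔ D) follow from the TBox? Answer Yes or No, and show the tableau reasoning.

1. (∀r.D ⊓ F) ⊑ (¬B ⊔ D)  ⇔  ((∀r.D ⊓ F) ⊓ (B ⊓ ¬D)) unsat w.r.t. T
   all branches close; clash {F, ¬F} at x₀
2. Hence (∀r.D ⊓ F) ⊑ (¬B ⊔ D): entailed.

Yes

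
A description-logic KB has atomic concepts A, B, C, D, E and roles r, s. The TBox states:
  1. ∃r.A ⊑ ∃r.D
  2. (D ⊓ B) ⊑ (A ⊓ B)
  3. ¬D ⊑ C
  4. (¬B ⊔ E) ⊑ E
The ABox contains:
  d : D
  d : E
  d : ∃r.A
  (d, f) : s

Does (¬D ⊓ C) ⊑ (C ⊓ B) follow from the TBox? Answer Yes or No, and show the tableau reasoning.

1. (¬D ⊓ C) ⊑ (C ⊓ B)  ⇔  ((¬D ⊓ C) ⊓ (¬C ⊔ ¬B)) unsat w.r.t. T
   open: L(x₀) ⊇ {C, E, ¬B, ¬D, ∀r.¬A}
2. Hence (¬D ⊓ C) ⊑ (C ⊓ B): not entailed.

No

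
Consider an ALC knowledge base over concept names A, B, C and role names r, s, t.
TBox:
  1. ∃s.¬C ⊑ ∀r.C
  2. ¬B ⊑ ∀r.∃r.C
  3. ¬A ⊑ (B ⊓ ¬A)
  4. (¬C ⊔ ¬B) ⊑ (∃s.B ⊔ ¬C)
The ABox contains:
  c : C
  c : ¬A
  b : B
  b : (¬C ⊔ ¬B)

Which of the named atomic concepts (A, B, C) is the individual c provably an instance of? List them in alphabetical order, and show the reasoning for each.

{B, C}

1. c : A?  L(c) = {C, ¬A} ∪ {¬A}
   apply at c: ¬A⊑(B ⊓ ¬A)
   open: L(c) ⊇ {B, C, ¬A, ∀s.C} — c ∉ A possible
2. c : B?  L(c) = {C, ¬A} ∪ {¬B}
   clash {C, ¬C} at c — c ∈ B
3. c : C?  L(c) = {C, ¬A} ∪ {¬C}
   clash {C, ¬C} at c — c ∈ C
4. Entailed for c: {B, C}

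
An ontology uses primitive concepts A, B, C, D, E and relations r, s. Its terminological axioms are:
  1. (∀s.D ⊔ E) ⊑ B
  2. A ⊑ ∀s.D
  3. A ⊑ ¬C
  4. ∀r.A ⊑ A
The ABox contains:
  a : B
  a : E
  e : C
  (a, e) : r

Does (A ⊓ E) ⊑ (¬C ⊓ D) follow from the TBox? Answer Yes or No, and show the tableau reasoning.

No

1. (A ⊓ E) ⊑ (¬C ⊓ D)  ⇔  ((A ⊓ E) ⊓ (C ⊔ ¬D)) unsat w.r.t. T
   apply at x₀: A⊑∀s.D; A⊑¬C
   open: L(x₀) ⊇ {A, B, E, ¬C, ¬D, …}
2. Hence (A ⊓ E) ⊑ (¬C ⊓ D): not entailed.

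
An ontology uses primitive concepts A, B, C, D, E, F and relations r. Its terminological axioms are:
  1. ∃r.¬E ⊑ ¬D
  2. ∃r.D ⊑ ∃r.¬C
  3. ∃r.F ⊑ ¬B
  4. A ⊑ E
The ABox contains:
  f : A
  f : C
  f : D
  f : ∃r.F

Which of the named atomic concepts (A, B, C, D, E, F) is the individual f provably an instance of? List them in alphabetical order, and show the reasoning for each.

{A, C, D, E}

1. f : A?  L(f) = {A, C, D, ∃r.F} ∪ {¬A}
   clash {A, ¬A} at f — f ∈ A
2. f : B?  L(f) = {A, C, D, ∃r.F} ∪ {¬B}
   apply at f: A⊑E
   open: L(f) ⊇ {A, C, D, E, ¬B, …} (+ ∃-successors) — f ∉ B possible
3. f : C?  L(f) = {A, C, D, ∃r.F} ∪ {¬C}
   clash {C, ¬C} at f — f ∈ C
4. f : D?  L(f) = {A, C, D, ∃r.F} ∪ {¬D}
   clash {D, ¬D} at f — f ∈ D
5. f : E?  L(f) = {A, C, D, ∃r.F} ∪ {¬E}
   clash {E, ¬E} at f — f ∈ E
6. f : F?  L(f) = {A, C, D, ∃r.F} ∪ {¬F}
   apply at f: ∃r.F⊑¬B; A⊑E
   open: L(f) ⊇ {A, C, D, E, ¬B, …} (+ ∃-successors) — f ∉ F possible
7. Entailed for f: {A, C, D, E}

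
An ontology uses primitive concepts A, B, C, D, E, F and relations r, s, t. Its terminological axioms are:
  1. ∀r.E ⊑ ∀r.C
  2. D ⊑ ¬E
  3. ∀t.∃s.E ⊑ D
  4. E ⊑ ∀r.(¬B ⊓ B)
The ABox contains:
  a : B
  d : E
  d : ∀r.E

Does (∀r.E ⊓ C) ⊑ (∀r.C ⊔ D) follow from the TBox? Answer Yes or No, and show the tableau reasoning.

1. (∀r.E ⊓ C) ⊑ (∀r.C ⊔ D)  ⇔  ((∀r.E ⊓ C) ⊓ (∃r.¬C ⊓ ¬D)) unsat w.r.t. T
   all branches close; clash {D, ¬D} at x₀
2. Hence (∀r.E ⊓ C) ⊑ (∀r.C ⊔ D): entailed.

Yes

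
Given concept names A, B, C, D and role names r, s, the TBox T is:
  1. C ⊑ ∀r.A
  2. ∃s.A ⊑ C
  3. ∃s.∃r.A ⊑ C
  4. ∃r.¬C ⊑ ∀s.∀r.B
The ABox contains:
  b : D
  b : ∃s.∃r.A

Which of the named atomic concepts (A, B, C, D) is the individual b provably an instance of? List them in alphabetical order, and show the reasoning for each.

1. b : A?  L(b) = {D, ∃s.∃r.A} ∪ {¬A}
   apply at b: ∃s.∃r.A⊑C
   open: L(b) ⊇ {C, D, ¬A, ∀r.A, ∀r.C, …} (+ ∃-successors) — b ∉ A possible
2. b : B?  L(b) = {D, ∃s.∃r.A} ∪ {¬B}
   apply at b: ∃s.∃r.A⊑C
   open: L(b) ⊇ {C, D, ¬B, ∀r.A, ∀r.C, …} (+ ∃-successors) — b ∉ B possible
3. b : C?  L(b) = {D, ∃s.∃r.A} ∪ {¬C}
   clash {C, ¬C} at b — b ∈ C
4. b : D?  L(b) = {D, ∃s.∃r.A} ∪ {¬D}
   clash {D, ¬D} at b — b ∈ D
5. Entailed for b: {C, D}

{C, D}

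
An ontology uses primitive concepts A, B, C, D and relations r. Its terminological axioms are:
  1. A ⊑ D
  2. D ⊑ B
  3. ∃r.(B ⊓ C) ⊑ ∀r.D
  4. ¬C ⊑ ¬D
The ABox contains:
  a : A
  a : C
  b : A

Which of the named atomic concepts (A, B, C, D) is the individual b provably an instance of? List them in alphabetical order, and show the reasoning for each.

{A, B, C, D}

1. b : A?  L(b) = {A} ∪ {¬A}
   clash {A, ¬A} at b — b ∈ A
2. b : B?  L(b) = {A} ∪ {¬B}
   clash {D, ¬D} at b — b ∈ B
3. b : C?  L(b) = {A} ∪ {¬C}
   clash {D, ¬D} at b — b ∈ C
4. b : D?  L(b) = {A} ∪ {¬D}
   clash {D, ¬D} at b — b ∈ D
5. Entailed for b: {A, B, C, D}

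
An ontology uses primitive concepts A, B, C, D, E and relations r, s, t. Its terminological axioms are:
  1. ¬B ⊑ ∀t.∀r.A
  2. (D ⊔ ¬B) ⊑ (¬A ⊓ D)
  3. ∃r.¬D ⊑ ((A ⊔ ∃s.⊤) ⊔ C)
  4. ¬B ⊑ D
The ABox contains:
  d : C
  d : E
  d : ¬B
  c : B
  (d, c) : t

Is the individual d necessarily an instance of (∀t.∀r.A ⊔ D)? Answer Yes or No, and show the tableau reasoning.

1. d : (∀t.∀r.A ⊔ D)?  L(d) = {C, E, ¬B} ∪ {(∃t.∃r.¬A ⊓ ¬D)}
   clash {D, ¬D} at d — d ∈ (∀t.∀r.A ⊔ D)
2. Hence d : (∀t.∀r.A ⊔ D): entailed.

Yes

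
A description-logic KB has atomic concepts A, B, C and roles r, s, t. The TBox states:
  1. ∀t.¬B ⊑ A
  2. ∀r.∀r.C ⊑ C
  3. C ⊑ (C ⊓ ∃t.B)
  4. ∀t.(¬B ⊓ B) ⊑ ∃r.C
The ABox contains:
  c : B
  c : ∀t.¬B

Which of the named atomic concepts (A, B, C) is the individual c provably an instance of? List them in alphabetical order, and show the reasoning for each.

{A, B}

1. c : A?  L(c) = {B, ∀t.¬B} ∪ {¬A}
   clash {A, ¬A} at c — c ∈ A
2. c : B?  L(c) = {B, ∀t.¬B} ∪ {¬B}
   clash {B, ¬B} at c — c ∈ B
3. c : C?  L(c) = {B, ∀t.¬B} ∪ {¬C}
   apply at c: ∀t.¬B⊑A
   open: L(c) ⊇ {A, B, ¬C, ∀t.¬B, ∃r.∃r.¬C, …} (+ ∃-successors) — c ∉ C possible
4. Entailed for c: {A, B}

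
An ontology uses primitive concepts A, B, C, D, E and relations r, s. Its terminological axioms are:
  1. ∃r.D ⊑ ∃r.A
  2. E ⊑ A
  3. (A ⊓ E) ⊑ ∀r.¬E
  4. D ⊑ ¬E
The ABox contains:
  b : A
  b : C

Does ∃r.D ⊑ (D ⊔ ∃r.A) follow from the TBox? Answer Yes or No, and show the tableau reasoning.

1. ∃r.D ⊑ (D ⊔ ∃r.A)  ⇔  (∃r.D ⊓ (¬D ⊓ ∀r.¬A)) unsat w.r.t. T
   all branches close; clash {A, ¬A} at an ∃-successor
2. Hence ∃r.D ⊑ (D ⊔ ∃r.A): entailed.

Yes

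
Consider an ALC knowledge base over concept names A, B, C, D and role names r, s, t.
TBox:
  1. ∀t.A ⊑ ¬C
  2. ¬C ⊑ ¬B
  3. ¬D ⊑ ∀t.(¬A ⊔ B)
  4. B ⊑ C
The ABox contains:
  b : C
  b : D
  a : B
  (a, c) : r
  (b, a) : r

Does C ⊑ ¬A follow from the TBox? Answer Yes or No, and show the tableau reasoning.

No

1. C ⊑ ¬A  ⇔  (C ⊓ A) unsat w.r.t. T
   open: L(x₀) ⊇ {A, C, D, ∃t.¬A} (+ ∃-successors)
2. Hence C ⊑ ¬A: not entailed.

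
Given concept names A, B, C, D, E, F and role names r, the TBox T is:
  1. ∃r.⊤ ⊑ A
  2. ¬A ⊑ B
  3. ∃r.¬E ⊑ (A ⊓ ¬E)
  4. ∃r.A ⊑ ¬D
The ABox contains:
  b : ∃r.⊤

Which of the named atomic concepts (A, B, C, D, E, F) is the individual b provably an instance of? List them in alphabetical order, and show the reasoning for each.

{A}

1. b : A?  L(b) = {∃r.⊤} ∪ {¬A}
   clash {A, ¬A} at b — b ∈ A
2. b : B?  L(b) = {∃r.⊤} ∪ {¬B}
   apply at b: ∃r.⊤⊑A
   open: L(b) ⊇ {A, ¬B, ∀r.E, ∀r.¬A, ∃r.⊤} (+ ∃-successors) — b ∉ B possible
3. b : C?  L(b) = {∃r.⊤} ∪ {¬C}
   apply at b: ∃r.⊤⊑A
   open: L(b) ⊇ {A, ¬C, ∀r.E, ∀r.¬A, ∃r.⊤} (+ ∃-successors) — b ∉ C possible
4. b : D?  L(b) = {∃r.⊤} ∪ {¬D}
   apply at b: ∃r.⊤⊑A
   open: L(b) ⊇ {A, ¬D, ∀r.E, ∃r.⊤} (+ ∃-successors) — b ∉ D possible
5. b : E?  L(b) = {∃r.⊤} ∪ {¬E}
   apply at b: ∃r.⊤⊑A
   open: L(b) ⊇ {A, ¬E, ∀r.E, ∀r.¬A, ∃r.⊤} (+ ∃-successors) — b ∉ E possible
6. b : F?  L(b) = {∃r.⊤} ∪ {¬F}
   apply at b: ∃r.⊤⊑A
   open: L(b) ⊇ {A, ¬F, ∀r.E, ∀r.¬A, ∃r.⊤} (+ ∃-successors) — b ∉ F possible
7. Entailed for b: {A}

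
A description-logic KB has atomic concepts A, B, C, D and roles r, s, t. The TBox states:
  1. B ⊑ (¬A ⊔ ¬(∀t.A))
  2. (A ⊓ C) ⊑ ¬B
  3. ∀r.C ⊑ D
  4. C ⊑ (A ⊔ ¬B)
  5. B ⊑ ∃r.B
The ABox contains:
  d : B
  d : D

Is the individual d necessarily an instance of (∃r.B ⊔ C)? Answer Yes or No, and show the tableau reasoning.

Yes

1. d : (∃r.B ⊔ C)?  L(d) = {B, D} ∪ {(∀r.¬B ⊓ ¬C)}
   clash {B, ¬B} at d — d ∈ (∃r.B ⊔ C)
2. Hence d : (∃r.B ⊔ C): entailed.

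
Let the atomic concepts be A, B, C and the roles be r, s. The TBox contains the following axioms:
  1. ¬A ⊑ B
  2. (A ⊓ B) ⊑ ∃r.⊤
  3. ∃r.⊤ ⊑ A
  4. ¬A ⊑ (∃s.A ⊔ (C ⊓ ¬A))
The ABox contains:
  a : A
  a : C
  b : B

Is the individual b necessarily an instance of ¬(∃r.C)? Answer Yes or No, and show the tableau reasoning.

1. b : ¬(∃r.C)?  L(b) = {B} ∪ {∃r.C}
   open: L(b) ⊇ {A, B, ∃r.C, ∃r.⊤} (+ ∃-successors) — b ∉ ¬(∃r.C) possible
2. Hence b : ¬(∃r.C): not entailed.

No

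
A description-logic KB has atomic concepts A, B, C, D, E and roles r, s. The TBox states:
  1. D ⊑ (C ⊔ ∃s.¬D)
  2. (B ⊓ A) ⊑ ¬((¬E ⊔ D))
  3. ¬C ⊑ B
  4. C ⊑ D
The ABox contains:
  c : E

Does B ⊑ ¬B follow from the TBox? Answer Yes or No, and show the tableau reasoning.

1. B ⊑ ¬B  ⇔  (B ⊓ B) unsat w.r.t. T
   open: L(x₀) ⊇ {B, ¬A, ¬C, ¬D}
2. Hence B ⊑ ¬B: not entailed.

No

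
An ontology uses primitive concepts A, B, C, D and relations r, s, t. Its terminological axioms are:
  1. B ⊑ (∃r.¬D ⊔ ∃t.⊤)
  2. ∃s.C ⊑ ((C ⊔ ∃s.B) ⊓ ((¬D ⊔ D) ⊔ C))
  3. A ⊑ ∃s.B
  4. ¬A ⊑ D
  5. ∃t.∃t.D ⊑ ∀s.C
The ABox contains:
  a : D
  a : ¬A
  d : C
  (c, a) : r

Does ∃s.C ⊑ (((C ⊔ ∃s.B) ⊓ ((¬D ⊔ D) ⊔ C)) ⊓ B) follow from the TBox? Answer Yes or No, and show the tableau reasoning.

1. ∃s.C ⊑ (((C ⊔ ∃s.B) ⊓ ((¬D ⊔ D) ⊔ C)) ⊓ B)  ⇔  (∃s.C ⊓ (((¬C ⊓ ∀s.¬B) ⊔ ((D ⊓ ¬D) ⊓ ¬C)) ⊔ ¬B)) unsat w.r.t. T
   apply at x₀: ∃s.C⊑((C ⊔ ∃s.B) ⊓ ((¬D ⊔ D) ⊔ C))
   open: L(x₀) ⊇ {A, ¬B, ¬D, ∀t.∀t.¬D, ∃s.B, …} (+ ∃-successors)
2. Hence ∃s.C ⊑ (((C ⊔ ∃s.B) ⊓ ((¬D ⊔ D) ⊔ C)) ⊓ B): not entailed.

No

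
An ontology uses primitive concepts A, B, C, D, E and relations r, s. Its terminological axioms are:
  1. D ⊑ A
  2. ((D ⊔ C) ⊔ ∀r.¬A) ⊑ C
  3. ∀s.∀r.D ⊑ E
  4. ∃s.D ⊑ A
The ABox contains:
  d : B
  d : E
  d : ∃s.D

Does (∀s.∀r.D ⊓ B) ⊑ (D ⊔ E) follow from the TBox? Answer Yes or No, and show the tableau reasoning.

Yes

1. (∀s.∀r.D ⊓ B) ⊑ (D ⊔ E)  ⇔  ((∀s.∀r.D ⊓ B) ⊓ (¬D ⊓ ¬E)) unsat w.r.t. T
   all branches close; clash {E, ¬E} at x₀
2. Hence (∀s.∀r.D ⊓ B) ⊑ (D ⊔ E): entailed.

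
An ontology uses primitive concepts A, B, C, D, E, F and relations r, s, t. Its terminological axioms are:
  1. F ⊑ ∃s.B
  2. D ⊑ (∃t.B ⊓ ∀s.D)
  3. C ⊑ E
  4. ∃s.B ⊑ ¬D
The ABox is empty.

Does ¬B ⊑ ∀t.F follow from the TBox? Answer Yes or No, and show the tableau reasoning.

No

1. ¬B ⊑ ∀t.F  ⇔  (¬B ⊓ ∃t.¬F) unsat w.r.t. T
   open: L(x₀) ⊇ {¬B, ¬C, ¬D, ¬F, ∃t.¬F} (+ ∃-successors)
2. Hence ¬B ⊑ ∀t.F: not entailed.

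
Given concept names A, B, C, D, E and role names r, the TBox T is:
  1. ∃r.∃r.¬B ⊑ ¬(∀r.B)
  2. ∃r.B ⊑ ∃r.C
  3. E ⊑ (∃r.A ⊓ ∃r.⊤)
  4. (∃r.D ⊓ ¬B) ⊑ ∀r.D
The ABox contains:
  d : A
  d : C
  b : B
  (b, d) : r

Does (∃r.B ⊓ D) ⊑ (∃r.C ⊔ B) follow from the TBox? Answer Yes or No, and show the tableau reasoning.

1. (∃r.B ⊓ D) ⊑ (∃r.C ⊔ B)  ⇔  ((∃r.B ⊓ D) ⊓ (∀r.¬C ⊓ ¬B)) unsat w.r.t. T
   all branches close; clash {C, ¬C} at an ∃-successor
2. Hence (∃r.B ⊓ D) ⊑ (∃r.C ⊔ B): entailed.

Yes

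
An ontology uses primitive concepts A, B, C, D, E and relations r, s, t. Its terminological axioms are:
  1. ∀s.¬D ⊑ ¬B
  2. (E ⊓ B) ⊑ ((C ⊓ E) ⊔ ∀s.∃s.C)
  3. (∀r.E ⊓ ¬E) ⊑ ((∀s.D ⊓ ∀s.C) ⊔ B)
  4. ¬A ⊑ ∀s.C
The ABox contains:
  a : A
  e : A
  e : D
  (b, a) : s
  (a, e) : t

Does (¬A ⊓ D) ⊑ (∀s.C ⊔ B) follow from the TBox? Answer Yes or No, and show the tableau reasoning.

Yes

1. (¬A ⊓ D) ⊑ (∀s.C ⊔ B)  ⇔  ((¬A ⊓ D) ⊓ (∃s.¬C ⊓ ¬B)) unsat w.r.t. T
   all branches close; clash {B, ¬B} at x₀
2. Hence (¬A ⊓ D) ⊑ (∀s.C ⊔ B): entailed.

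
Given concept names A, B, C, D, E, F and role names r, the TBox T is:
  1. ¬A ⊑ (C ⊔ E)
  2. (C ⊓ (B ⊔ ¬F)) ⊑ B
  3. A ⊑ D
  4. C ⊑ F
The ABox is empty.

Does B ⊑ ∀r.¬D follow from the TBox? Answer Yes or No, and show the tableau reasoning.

1. B ⊑ ∀r.¬D  ⇔  (B ⊓ ∃r.D) unsat w.r.t. T
   open: L(x₀) ⊇ {A, B, D, ¬C, ∃r.D} (+ ∃-successors)
2. Hence B ⊑ ∀r.¬D: not entailed.

No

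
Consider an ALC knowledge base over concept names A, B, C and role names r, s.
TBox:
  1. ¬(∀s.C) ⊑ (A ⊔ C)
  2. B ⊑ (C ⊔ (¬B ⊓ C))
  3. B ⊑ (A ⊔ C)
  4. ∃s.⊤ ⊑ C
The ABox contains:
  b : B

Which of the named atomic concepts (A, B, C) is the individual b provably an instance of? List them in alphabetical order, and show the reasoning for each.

1. b : A?  L(b) = {B} ∪ {¬A}
   apply at b: B⊑(C ⊔ (¬B ⊓ C)); B⊑(A ⊔ C)
   open: L(b) ⊇ {B, C, ¬A} — b ∉ A possible
2. b : B?  L(b) = {B} ∪ {¬B}
   clash {B, ¬B} at b — b ∈ B
3. b : C?  L(b) = {B} ∪ {¬C}
   clash {C, ¬C} at b — b ∈ C
4. Entailed for b: {B, C}

{B, C}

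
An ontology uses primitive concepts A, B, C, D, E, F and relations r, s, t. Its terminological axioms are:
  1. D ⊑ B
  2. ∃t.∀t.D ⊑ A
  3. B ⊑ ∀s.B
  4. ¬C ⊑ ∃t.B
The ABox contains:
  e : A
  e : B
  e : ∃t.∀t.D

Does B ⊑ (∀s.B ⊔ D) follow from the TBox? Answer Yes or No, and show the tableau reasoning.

Yes

1. B ⊑ (∀s.B ⊔ D)  ⇔  (B ⊓ (∃s.¬B ⊓ ¬D)) unsat w.r.t. T
   all branches close; clash {B, ¬B} at an ∃-successor
2. Hence B ⊑ (∀s.B ⊔ D): entailed.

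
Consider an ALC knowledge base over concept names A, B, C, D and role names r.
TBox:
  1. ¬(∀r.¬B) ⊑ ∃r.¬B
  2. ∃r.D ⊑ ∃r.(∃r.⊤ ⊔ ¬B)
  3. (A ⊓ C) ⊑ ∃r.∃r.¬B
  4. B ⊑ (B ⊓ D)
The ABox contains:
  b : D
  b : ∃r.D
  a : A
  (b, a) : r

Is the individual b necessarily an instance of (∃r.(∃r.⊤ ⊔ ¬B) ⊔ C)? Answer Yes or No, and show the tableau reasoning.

1. b : (∃r.(∃r.⊤ ⊔ ¬B) ⊔ C)?  L(b) = {D, ∃r.D} ∪ {(∀r.(∀r.⊥ ⊓ B) ⊓ ¬C)}
   clash {B, ¬B} at an ∃-successor — b ∈ (∃r.(∃r.⊤ ⊔ ¬B) ⊔ C)
2. Hence b : (∃r.(∃r.⊤ ⊔ ¬B) ⊔ C): entailed.

Yes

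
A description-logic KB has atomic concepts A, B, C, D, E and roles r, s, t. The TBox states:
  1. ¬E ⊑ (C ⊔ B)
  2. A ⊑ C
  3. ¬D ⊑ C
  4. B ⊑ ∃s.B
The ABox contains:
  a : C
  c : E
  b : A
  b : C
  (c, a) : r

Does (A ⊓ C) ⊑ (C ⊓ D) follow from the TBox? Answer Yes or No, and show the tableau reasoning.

No

1. (A ⊓ C) ⊑ (C ⊓ D)  ⇔  ((A ⊓ C) ⊓ (¬C ⊔ ¬D)) unsat w.r.t. T
   open: L(x₀) ⊇ {A, C, E, ¬B, ¬D}
2. Hence (A ⊓ C) ⊑ (C ⊓ D): not entailed.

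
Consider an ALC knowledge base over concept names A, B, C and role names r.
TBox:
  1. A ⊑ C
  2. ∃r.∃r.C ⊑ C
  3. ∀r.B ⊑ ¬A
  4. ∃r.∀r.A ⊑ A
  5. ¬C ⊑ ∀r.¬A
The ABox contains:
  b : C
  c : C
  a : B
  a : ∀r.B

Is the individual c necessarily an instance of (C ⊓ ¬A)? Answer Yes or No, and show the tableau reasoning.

No

1. c : (C ⊓ ¬A)?  L(c) = {C} ∪ {(¬C ⊔ A)}
   open: L(c) ⊇ {A, C, ∃r.¬B} (+ ∃-successors) — c ∉ (C ⊓ ¬A) possible
2. Hence c : (C ⊓ ¬A): not entailed.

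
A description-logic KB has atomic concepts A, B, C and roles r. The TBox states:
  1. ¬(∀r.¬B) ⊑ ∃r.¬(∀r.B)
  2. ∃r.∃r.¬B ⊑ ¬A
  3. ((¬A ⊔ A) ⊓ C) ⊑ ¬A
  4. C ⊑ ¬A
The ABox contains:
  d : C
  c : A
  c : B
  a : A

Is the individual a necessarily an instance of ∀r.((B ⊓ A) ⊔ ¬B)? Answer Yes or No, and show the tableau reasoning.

1. a : ∀r.((B ⊓ A) ⊔ ¬B)?  L(a) = {A} ∪ {∃r.((¬B ⊔ ¬A) ⊓ B)}
   clash {A, ¬A} at a — a ∈ ∀r.((B ⊓ A) ⊔ ¬B)
2. Hence a : ∀r.((B ⊓ A) ⊔ ¬B): entailed.

Yes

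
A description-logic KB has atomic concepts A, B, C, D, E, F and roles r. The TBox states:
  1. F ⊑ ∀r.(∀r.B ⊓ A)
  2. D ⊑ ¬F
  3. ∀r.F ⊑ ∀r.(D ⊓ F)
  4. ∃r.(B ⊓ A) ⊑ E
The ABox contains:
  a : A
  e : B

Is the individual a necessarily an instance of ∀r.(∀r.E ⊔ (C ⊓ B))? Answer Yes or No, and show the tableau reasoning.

1. a : ∀r.(∀r.E ⊔ (C ⊓ B))?  L(a) = {A} ∪ {∃r.(∃r.¬E ⊓ (¬C ⊔ ¬B))}
   open: L(a) ⊇ {A, ¬D, ¬F, ∀r.(¬B ⊔ ¬A), ∃r.(∃r.¬E ⊓ (¬C ⊔ ¬B)), …} (+ ∃-successors) — a ∉ ∀r.(∀r.E ⊔ (C ⊓ B)) possible
2. Hence a : ∀r.(∀r.E ⊔ (C ⊓ B)): not entailed.

No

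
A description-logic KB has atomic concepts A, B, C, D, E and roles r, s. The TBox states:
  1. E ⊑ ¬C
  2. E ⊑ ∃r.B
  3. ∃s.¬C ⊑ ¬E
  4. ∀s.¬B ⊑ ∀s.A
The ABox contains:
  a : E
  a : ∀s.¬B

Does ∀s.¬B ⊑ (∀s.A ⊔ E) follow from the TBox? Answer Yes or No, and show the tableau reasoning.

Yes

1. ∀s.¬B ⊑ (∀s.A ⊔ E)  ⇔  (∀s.¬B ⊓ (∃s.¬A ⊓ ¬E)) unsat w.r.t. T
   all branches close; clash {A, ¬A} at an ∃-successor
2. Hence ∀s.¬B ⊑ (∀s.A ⊔ E): entailed.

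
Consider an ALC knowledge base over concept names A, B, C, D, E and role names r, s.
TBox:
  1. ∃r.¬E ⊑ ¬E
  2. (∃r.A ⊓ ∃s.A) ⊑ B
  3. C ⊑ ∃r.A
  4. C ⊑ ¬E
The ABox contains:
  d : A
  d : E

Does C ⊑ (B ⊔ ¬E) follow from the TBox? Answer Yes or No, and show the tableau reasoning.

Yes

1. C ⊑ (B ⊔ ¬E)  ⇔  (C ⊓ (¬B ⊓ E)) unsat w.r.t. T
   all branches close; clash {E, ¬E} at x₀
2. Hence C ⊑ (B ⊔ ¬E): entailed.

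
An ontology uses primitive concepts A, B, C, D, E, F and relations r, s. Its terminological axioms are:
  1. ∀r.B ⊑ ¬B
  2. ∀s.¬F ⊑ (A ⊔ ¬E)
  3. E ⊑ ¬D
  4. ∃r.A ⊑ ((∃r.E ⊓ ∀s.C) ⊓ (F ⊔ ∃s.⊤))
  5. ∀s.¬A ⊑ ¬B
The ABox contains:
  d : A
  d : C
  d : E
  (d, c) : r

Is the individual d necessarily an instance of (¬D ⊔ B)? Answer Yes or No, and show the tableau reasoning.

Yes

1. d : (¬D ⊔ B)?  L(d) = {A, C, E} ∪ {(D ⊓ ¬B)}
   clash {D, ¬D} at d — d ∈ (¬D ⊔ B)
2. Hence d : (¬D ⊔ B): entailed.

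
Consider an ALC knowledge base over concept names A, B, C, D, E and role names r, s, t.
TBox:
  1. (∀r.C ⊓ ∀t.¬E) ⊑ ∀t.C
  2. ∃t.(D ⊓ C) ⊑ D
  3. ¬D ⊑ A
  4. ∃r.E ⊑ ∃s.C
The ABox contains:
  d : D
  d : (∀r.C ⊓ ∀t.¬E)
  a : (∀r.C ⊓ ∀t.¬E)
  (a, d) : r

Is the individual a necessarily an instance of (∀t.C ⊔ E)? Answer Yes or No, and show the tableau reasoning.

Yes

1. a : (∀t.C ⊔ E)?  L(a) = {(∀r.C ⊓ ∀t.¬E)} ∪ {(∃t.¬C ⊓ ¬E)}
   clash {C, ¬C} at an ∃-successor — a ∈ (∀t.C ⊔ E)
2. Hence a : (∀t.C ⊔ E): entailed.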